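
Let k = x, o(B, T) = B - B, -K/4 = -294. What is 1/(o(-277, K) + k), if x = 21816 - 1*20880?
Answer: 1/936 ≈ 0.0010684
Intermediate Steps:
K = 1176 (K = -4*(-294) = 1176)
x = 936 (x = 21816 - 20880 = 936)
o(B, T) = 0
k = 936
1/(o(-277, K) + k) = 1/(0 + 936) = 1/936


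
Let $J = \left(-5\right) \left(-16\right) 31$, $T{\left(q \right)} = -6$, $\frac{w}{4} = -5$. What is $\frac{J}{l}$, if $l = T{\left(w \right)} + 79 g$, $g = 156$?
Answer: $\frac{1240}{6159} \approx 0.20133$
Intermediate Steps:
$w = -20$ ($w = 4 \left(-5\right) = -20$)
$l = 12318$ ($l = -6 + 79 \cdot 156 = -6 + 12324 = 12318$)
$J = 2480$ ($J = 80 \cdot 31 = 2480$)
$\frac{J}{l} = \frac{2480}{12318} = 2480 \cdot \frac{1}{12318} = \frac{1240}{6159}$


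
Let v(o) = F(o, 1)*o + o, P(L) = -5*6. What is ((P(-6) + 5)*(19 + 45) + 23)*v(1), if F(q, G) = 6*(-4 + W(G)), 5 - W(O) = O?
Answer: -1577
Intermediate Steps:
W(O) = 5 - O
P(L) = -30
F(q, G) = 6 - 6*G (F(q, G) = 6*(-4 + (5 - G)) = 6*(1 - G) = 6 - 6*G)
v(o) = o (v(o) = (6 - 6*1)*o + o = (6 - 6)*o + o = 0*o + o = 0 + o = o)
((P(-6) + 5)*(19 + 45) + 23)*v(1) = ((-30 + 5)*(19 + 45) + 23)*1 = (-25*64 + 23)*1 = (-1600 + 23)*1 = -1577*1 = -1577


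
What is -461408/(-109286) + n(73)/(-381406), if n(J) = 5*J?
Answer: 87971945129/20841168058 ≈ 4.2211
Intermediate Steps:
-461408/(-109286) + n(73)/(-381406) = -461408/(-109286) + (5*73)/(-381406) = -461408*(-1/109286) + 365*(-1/381406) = 230704/54643 - 365/381406 = 87971945129/20841168058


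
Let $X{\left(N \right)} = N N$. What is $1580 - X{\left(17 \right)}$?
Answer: $1291$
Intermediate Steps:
$X{\left(N \right)} = N^{2}$
$1580 - X{\left(17 \right)} = 1580 - 17^{2} = 1580 - 289 = 1291$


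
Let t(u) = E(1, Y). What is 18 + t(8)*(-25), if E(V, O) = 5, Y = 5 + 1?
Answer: -107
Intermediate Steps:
Y = 6
t(u) = 5
18 + t(8)*(-25) = 18 + 5*(-25) = 18 - 125 = -107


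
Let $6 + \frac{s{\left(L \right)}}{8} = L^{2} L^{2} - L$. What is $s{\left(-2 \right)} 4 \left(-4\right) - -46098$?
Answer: $44562$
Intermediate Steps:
$s{\left(L \right)} = -48 - 8 L + 8 L^{4}$ ($s{\left(L \right)} = -48 + 8 \left(L^{2} L^{2} - L\right) = -48 + 8 \left(L^{4} - L\right) = -48 + \left(- 8 L + 8 L^{4}\right) = -48 - 8 L + 8 L^{4}$)
$s{\left(-2 \right)} 4 \left(-4\right) - -46098 = \left(-48 - -16 + 8 \left(-2\right)^{4}\right) 4 \left(-4\right) - -46098 = \left(-48 + 16 + 8 \cdot 16\right) 4 \left(-4\right) + 46098 = \left(-48 + 16 + 128\right) 4 \left(-4\right) + 46098 = 96 \cdot 4 \left(-4\right) + 46098 = 384 \left(-4\right) + 46098 = -1536 + 46098 = 44562$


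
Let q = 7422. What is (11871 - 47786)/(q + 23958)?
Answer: -7183/6276 ≈ -1.1445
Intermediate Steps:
(11871 - 47786)/(q + 23958) = (11871 - 47786)/(7422 + 23958) = -35915/31380 = -35915*1/31380 = -7183/6276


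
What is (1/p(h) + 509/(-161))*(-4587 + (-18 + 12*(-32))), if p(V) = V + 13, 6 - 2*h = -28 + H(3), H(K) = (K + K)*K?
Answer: 2501152/161 ≈ 15535.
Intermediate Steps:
H(K) = 2*K**2 (H(K) = (2*K)*K = 2*K**2)
h = 8 (h = 3 - (-28 + 2*3**2)/2 = 3 - (-28 + 2*9)/2 = 3 - (-28 + 18)/2 = 3 - 1/2*(-10) = 3 + 5 = 8)
p(V) = 13 + V
(1/p(h) + 509/(-161))*(-4587 + (-18 + 12*(-32))) = (1/(13 + 8) + 509/(-161))*(-4587 + (-18 + 12*(-32))) = (1/21 + 509*(-1/161))*(-4587 + (-18 - 384)) = (1/21 - 509/161)*(-4587 - 402) = -1504/483*(-4989) = 2501152/161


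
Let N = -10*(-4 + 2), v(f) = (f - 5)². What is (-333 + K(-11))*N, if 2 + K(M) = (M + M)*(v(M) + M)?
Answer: -114500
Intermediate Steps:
v(f) = (-5 + f)²
K(M) = -2 + 2*M*(M + (-5 + M)²) (K(M) = -2 + (M + M)*((-5 + M)² + M) = -2 + (2*M)*(M + (-5 + M)²) = -2 + 2*M*(M + (-5 + M)²))
N = 20 (N = -10*(-2) = 20)
(-333 + K(-11))*N = (-333 + (-2 + 2*(-11)² + 2*(-11)*(-5 - 11)²))*20 = (-333 + (-2 + 2*121 + 2*(-11)*(-16)²))*20 = (-333 + (-2 + 242 + 2*(-11)*256))*20 = (-333 + (-2 + 242 - 5632))*20 = (-333 - 5392)*20 = -5725*20 = -114500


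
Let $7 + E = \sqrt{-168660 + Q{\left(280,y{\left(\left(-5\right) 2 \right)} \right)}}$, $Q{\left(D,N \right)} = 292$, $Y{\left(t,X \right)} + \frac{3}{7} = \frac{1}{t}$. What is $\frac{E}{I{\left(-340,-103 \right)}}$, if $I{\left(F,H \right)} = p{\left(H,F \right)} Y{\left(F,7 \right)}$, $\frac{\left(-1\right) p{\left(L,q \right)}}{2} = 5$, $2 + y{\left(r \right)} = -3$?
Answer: $- \frac{1666}{1027} + \frac{952 i \sqrt{10523}}{1027} \approx -1.6222 + 95.09 i$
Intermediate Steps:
$y{\left(r \right)} = -5$ ($y{\left(r \right)} = -2 - 3 = -5$)
$p{\left(L,q \right)} = -10$ ($p{\left(L,q \right)} = \left(-2\right) 5 = -10$)
$Y{\left(t,X \right)} = - \frac{3}{7} + \frac{1}{t}$
$I{\left(F,H \right)} = \frac{30}{7} - \frac{10}{F}$ ($I{\left(F,H \right)} = - 10 \left(- \frac{3}{7} + \frac{1}{F}\right) = \frac{30}{7} - \frac{10}{F}$)
$E = -7 + 4 i \sqrt{10523}$ ($E = -7 + \sqrt{-168660 + 292} = -7 + \sqrt{-168368} = -7 + 4 i \sqrt{10523} \approx -7.0 + 410.33 i$)
$\frac{E}{I{\left(-340,-103 \right)}} = \frac{-7 + 4 i \sqrt{10523}}{\frac{30}{7} - \frac{10}{-340}} = \frac{-7 + 4 i \sqrt{10523}}{\frac{30}{7} - - \frac{1}{34}} = \frac{-7 + 4 i \sqrt{10523}}{\frac{30}{7} + \frac{1}{34}} = \frac{-7 + 4 i \sqrt{10523}}{\frac{1027}{238}} = \left(-7 + 4 i \sqrt{10523}\right) \frac{238}{1027} = - \frac{1666}{1027} + \frac{952 i \sqrt{10523}}{1027}$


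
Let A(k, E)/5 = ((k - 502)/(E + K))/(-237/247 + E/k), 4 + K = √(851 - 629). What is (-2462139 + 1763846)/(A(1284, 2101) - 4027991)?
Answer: 189931429163486599398927989627/1095588190040612571761699559169 - 61953208708079510120*√222/1095588190040612571761699559169 ≈ 0.17336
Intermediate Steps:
K = -4 + √222 (K = -4 + √(851 - 629) = -4 + √222 ≈ 10.900)
A(k, E) = 5*(-502 + k)/((-237/247 + E/k)*(-4 + E + √222)) (A(k, E) = 5*(((k - 502)/(E + (-4 + √222)))/(-237/247 + E/k)) = 5*(((-502 + k)/(-4 + E + √222))/(-237*1/247 + E/k)) = 5*(((-502 + k)/(-4 + E + √222))/(-237/247 + E/k)) = 5*((-502 + k)/((-237/247 + E/k)*(-4 + E + √222))) = 5*(-502 + k)/((-237/247 + E/k)*(-4 + E + √222)))
(-2462139 + 1763846)/(A(1284, 2101) - 4027991) = (-2462139 + 1763846)/(1235*1284*(-502 + 1284)/(247*2101² - 247*2101*(4 - √222) - 237*2101*1284 + 237*1284*(4 - √222)) - 4027991) = -698293/(1235*1284*782/(247*4414201 + (-2075788 + 518947*√222) - 639351108 + (1217232 - 304308*√222)) - 4027991) = -698293/(1235*1284*782/(1090307647 + (-2075788 + 518947*√222) - 639351108 + (1217232 - 304308*√222)) - 4027991) = -698293/(1235*1284*782/(450097983 + 214639*√222) - 4027991) = -698293/(1240048680/(450097983 + 214639*√222) - 4027991) = -698293/(-4027991 + 1240048680/(450097983 + 214639*√222))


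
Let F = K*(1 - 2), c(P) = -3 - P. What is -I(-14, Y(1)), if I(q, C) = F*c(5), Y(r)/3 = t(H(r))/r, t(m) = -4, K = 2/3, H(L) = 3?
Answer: -16/3 ≈ -5.3333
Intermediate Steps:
K = ⅔ (K = 2*(⅓) = ⅔ ≈ 0.66667)
F = -⅔ (F = 2*(1 - 2)/3 = (⅔)*(-1) = -⅔ ≈ -0.66667)
Y(r) = -12/r (Y(r) = 3*(-4/r) = -12/r)
I(q, C) = 16/3 (I(q, C) = -2*(-3 - 1*5)/3 = -2*(-3 - 5)/3 = -⅔*(-8) = 16/3)
-I(-14, Y(1)) = -1*16/3 = -16/3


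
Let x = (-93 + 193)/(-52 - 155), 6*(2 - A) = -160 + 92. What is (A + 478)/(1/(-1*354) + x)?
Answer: -1091028/1079 ≈ -1011.1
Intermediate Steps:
A = 40/3 (A = 2 - (-160 + 92)/6 = 2 - 1/6*(-68) = 2 + 34/3 = 40/3 ≈ 13.333)
x = -100/207 (x = 100/(-207) = 100*(-1/207) = -100/207 ≈ -0.48309)
(A + 478)/(1/(-1*354) + x) = (40/3 + 478)/(1/(-1*354) - 100/207) = 1474/(3*(1/(-354) - 100/207)) = 1474/(3*(-1/354 - 100/207)) = 1474/(3*(-11869/24426)) = (1474/3)*(-24426/11869) = -1091028/1079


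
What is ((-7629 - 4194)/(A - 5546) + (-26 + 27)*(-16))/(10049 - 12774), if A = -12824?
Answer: 282097/50058250 ≈ 0.0056354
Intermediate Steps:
((-7629 - 4194)/(A - 5546) + (-26 + 27)*(-16))/(10049 - 12774) = ((-7629 - 4194)/(-12824 - 5546) + (-26 + 27)*(-16))/(10049 - 12774) = (-11823/(-18370) + 1*(-16))/(-2725) = (-11823*(-1/18370) - 16)*(-1/2725) = (11823/18370 - 16)*(-1/2725) = -282097/18370*(-1/2725) = 282097/50058250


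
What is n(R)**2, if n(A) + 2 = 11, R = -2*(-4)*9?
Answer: 81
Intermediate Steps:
R = 72 (R = 8*9 = 72)
n(A) = 9 (n(A) = -2 + 11 = 9)
n(R)**2 = 9**2 = 81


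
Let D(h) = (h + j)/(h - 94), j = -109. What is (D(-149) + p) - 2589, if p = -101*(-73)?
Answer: 387590/81 ≈ 4785.1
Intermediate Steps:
D(h) = (-109 + h)/(-94 + h) (D(h) = (h - 109)/(h - 94) = (-109 + h)/(-94 + h))
p = 7373
(D(-149) + p) - 2589 = ((-109 - 149)/(-94 - 149) + 7373) - 2589 = (-258/(-243) + 7373) - 2589 = (-1/243*(-258) + 7373) - 2589 = (86/81 + 7373) - 2589 = 597299/81 - 2589 = 387590/81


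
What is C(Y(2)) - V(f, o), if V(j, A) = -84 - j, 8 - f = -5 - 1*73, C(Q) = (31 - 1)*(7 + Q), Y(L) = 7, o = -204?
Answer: 590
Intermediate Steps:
C(Q) = 210 + 30*Q (C(Q) = 30*(7 + Q) = 210 + 30*Q)
f = 86 (f = 8 - (-5 - 1*73) = 8 - (-5 - 73) = 8 - 1*(-78) = 8 + 78 = 86)
C(Y(2)) - V(f, o) = (210 + 30*7) - (-84 - 1*86) = (210 + 210) - (-84 - 86) = 420 - 1*(-170) = 420 + 170 = 590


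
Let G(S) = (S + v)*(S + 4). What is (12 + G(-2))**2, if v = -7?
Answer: 36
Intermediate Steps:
G(S) = (-7 + S)*(4 + S) (G(S) = (S - 7)*(S + 4) = (-7 + S)*(4 + S))
(12 + G(-2))**2 = (12 + (-28 + (-2)**2 - 3*(-2)))**2 = (12 + (-28 + 4 + 6))**2 = (12 - 18)**2 = (-6)**2 = 36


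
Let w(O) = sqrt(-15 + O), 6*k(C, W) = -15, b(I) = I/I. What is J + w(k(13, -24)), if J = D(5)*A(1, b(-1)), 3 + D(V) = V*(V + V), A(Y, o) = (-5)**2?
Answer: 1175 + I*sqrt(70)/2 ≈ 1175.0 + 4.1833*I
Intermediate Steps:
b(I) = 1
A(Y, o) = 25
D(V) = -3 + 2*V**2 (D(V) = -3 + V*(V + V) = -3 + V*(2*V) = -3 + 2*V**2)
k(C, W) = -5/2 (k(C, W) = (1/6)*(-15) = -5/2)
J = 1175 (J = (-3 + 2*5**2)*25 = (-3 + 2*25)*25 = (-3 + 50)*25 = 47*25 = 1175)
J + w(k(13, -24)) = 1175 + sqrt(-15 - 5/2) = 1175 + sqrt(-35/2) = 1175 + I*sqrt(70)/2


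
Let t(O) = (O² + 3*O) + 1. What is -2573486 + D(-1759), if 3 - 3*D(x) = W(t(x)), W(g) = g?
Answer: -10809260/3 ≈ -3.6031e+6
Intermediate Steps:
t(O) = 1 + O² + 3*O
D(x) = ⅔ - x - x²/3 (D(x) = 1 - (1 + x² + 3*x)/3 = 1 + (-⅓ - x - x²/3) = ⅔ - x - x²/3)
-2573486 + D(-1759) = -2573486 + (⅔ - 1*(-1759) - ⅓*(-1759)²) = -2573486 + (⅔ + 1759 - ⅓*3094081) = -2573486 + (⅔ + 1759 - 3094081/3) = -2573486 - 3088802/3 = -10809260/3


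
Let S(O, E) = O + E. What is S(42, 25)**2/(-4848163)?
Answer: -4489/4848163 ≈ -0.00092592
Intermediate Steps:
S(O, E) = E + O
S(42, 25)**2/(-4848163) = (25 + 42)**2/(-4848163) = 67**2*(-1/4848163) = 4489*(-1/4848163) = -4489/4848163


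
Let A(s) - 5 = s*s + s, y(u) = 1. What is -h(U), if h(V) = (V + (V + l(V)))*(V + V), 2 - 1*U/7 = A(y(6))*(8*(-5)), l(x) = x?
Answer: -23380056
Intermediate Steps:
A(s) = 5 + s + s² (A(s) = 5 + (s*s + s) = 5 + (s² + s) = 5 + (s + s²) = 5 + s + s²)
U = 1974 (U = 14 - 7*(5 + 1 + 1²)*8*(-5) = 14 - 7*(5 + 1 + 1)*(-40) = 14 - 49*(-40) = 14 - 7*(-280) = 14 + 1960 = 1974)
h(V) = 6*V² (h(V) = (V + (V + V))*(V + V) = (V + 2*V)*(2*V) = (3*V)*(2*V) = 6*V²)
-h(U) = -6*1974² = -6*3896676 = -1*23380056 = -23380056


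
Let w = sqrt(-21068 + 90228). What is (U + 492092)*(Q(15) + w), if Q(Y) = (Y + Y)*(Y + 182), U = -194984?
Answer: 1755908280 + 594216*sqrt(17290) ≈ 1.8340e+9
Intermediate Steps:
Q(Y) = 2*Y*(182 + Y) (Q(Y) = (2*Y)*(182 + Y) = 2*Y*(182 + Y))
w = 2*sqrt(17290) (w = sqrt(69160) = 2*sqrt(17290) ≈ 262.98)
(U + 492092)*(Q(15) + w) = (-194984 + 492092)*(2*15*(182 + 15) + 2*sqrt(17290)) = 297108*(2*15*197 + 2*sqrt(17290)) = 297108*(5910 + 2*sqrt(17290)) = 1755908280 + 594216*sqrt(17290)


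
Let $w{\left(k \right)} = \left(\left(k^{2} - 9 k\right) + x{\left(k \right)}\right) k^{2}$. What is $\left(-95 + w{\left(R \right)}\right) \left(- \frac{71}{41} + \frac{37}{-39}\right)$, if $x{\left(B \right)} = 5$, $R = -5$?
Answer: $- \frac{7629080}{1599} \approx -4771.2$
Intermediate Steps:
$w{\left(k \right)} = k^{2} \left(5 + k^{2} - 9 k\right)$ ($w{\left(k \right)} = \left(\left(k^{2} - 9 k\right) + 5\right) k^{2} = \left(5 + k^{2} - 9 k\right) k^{2} = k^{2} \left(5 + k^{2} - 9 k\right)$)
$\left(-95 + w{\left(R \right)}\right) \left(- \frac{71}{41} + \frac{37}{-39}\right) = \left(-95 + \left(-5\right)^{2} \left(5 + \left(-5\right)^{2} - -45\right)\right) \left(- \frac{71}{41} + \frac{37}{-39}\right) = \left(-95 + 25 \left(5 + 25 + 45\right)\right) \left(\left(-71\right) \frac{1}{41} + 37 \left(- \frac{1}{39}\right)\right) = \left(-95 + 25 \cdot 75\right) \left(- \frac{71}{41} - \frac{37}{39}\right) = \left(-95 + 1875\right) \left(- \frac{4286}{1599}\right) = 1780 \left(- \frac{4286}{1599}\right) = - \frac{7629080}{1599}$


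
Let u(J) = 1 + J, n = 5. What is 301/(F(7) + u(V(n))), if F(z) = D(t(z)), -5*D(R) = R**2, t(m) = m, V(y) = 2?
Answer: -1505/34 ≈ -44.265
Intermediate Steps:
D(R) = -R**2/5
F(z) = -z**2/5
301/(F(7) + u(V(n))) = 301/(-1/5*7**2 + (1 + 2)) = 301/(-1/5*49 + 3) = 301/(-49/5 + 3) = 301/(-34/5) = -5/34*301 = -1505/34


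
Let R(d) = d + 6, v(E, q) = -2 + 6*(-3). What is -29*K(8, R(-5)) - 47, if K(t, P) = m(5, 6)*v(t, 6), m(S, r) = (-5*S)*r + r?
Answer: -83567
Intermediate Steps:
v(E, q) = -20 (v(E, q) = -2 - 18 = -20)
R(d) = 6 + d
m(S, r) = r - 5*S*r (m(S, r) = -5*S*r + r = r - 5*S*r)
K(t, P) = 2880 (K(t, P) = (6*(1 - 5*5))*(-20) = (6*(1 - 25))*(-20) = (6*(-24))*(-20) = -144*(-20) = 2880)
-29*K(8, R(-5)) - 47 = -29*2880 - 47 = -83520 - 47 = -83567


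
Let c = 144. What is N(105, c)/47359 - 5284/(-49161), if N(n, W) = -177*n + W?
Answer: -656333045/2328215799 ≈ -0.28190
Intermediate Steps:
N(n, W) = W - 177*n
N(105, c)/47359 - 5284/(-49161) = (144 - 177*105)/47359 - 5284/(-49161) = (144 - 18585)*(1/47359) - 5284*(-1/49161) = -18441*1/47359 + 5284/49161 = -18441/47359 + 5284/49161 = -656333045/2328215799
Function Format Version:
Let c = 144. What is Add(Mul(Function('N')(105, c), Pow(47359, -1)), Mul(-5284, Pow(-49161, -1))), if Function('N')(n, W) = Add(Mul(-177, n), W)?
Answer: Rational(-656333045, 2328215799) ≈ -0.28190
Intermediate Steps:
Function('N')(n, W) = Add(W, Mul(-177, n))
Add(Mul(Function('N')(105, c), Pow(47359, -1)), Mul(-5284, Pow(-49161, -1))) = Add(Mul(Add(144, Mul(-177, 105)), Pow(47359, -1)), Mul(-5284, Pow(-49161, -1))) = Add(Mul(Add(144, -18585), Rational(1, 47359)), Mul(-5284, Rational(-1, 49161))) = Add(Mul(-18441, Rational(1, 47359)), Rational(5284, 49161)) = Add(Rational(-18441, 47359), Rational(5284, 49161)) = Rational(-656333045, 2328215799)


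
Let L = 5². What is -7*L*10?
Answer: -1750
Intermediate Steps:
L = 25
-7*L*10 = -7*25*10 = -175*10 = -1750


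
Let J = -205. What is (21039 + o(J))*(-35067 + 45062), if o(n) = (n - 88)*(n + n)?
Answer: 1410984155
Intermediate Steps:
o(n) = 2*n*(-88 + n) (o(n) = (-88 + n)*(2*n) = 2*n*(-88 + n))
(21039 + o(J))*(-35067 + 45062) = (21039 + 2*(-205)*(-88 - 205))*(-35067 + 45062) = (21039 + 2*(-205)*(-293))*9995 = (21039 + 120130)*9995 = 141169*9995 = 1410984155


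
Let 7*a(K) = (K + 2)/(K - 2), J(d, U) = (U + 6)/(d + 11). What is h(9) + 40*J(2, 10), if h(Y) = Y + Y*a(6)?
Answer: 5533/91 ≈ 60.802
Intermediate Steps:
J(d, U) = (6 + U)/(11 + d)
a(K) = (2 + K)/(7*(-2 + K)) (a(K) = ((K + 2)/(K - 2))/7 = ((2 + K)/(-2 + K))/7 = (2 + K)/(7*(-2 + K)))
h(Y) = 9*Y/7 (h(Y) = Y + Y*((2 + 6)/(7*(-2 + 6))) = Y + Y*((⅐)*8/4) = Y + Y*((⅐)*(¼)*8) = Y + Y*(2/7) = Y + 2*Y/7 = 9*Y/7)
h(9) + 40*J(2, 10) = (9/7)*9 + 40*((6 + 10)/(11 + 2)) = 81/7 + 40*(16/13) = 81/7 + 640/13 = 5533/91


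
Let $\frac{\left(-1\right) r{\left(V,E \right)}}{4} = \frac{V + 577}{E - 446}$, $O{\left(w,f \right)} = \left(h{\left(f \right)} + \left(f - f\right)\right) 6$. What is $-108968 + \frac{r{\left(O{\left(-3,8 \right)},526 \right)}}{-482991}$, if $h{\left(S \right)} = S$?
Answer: $- \frac{210522253027}{1931964} \approx -1.0897 \cdot 10^{5}$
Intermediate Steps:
$O{\left(w,f \right)} = 6 f$ ($O{\left(w,f \right)} = \left(f + \left(f - f\right)\right) 6 = \left(f + 0\right) 6 = f 6 = 6 f$)
$r{\left(V,E \right)} = - \frac{4 \left(577 + V\right)}{-446 + E}$ ($r{\left(V,E \right)} = - 4 \frac{V + 577}{E - 446} = - 4 \frac{577 + V}{-446 + E} = - \frac{4 \left(577 + V\right)}{-446 + E}$)
$-108968 + \frac{r{\left(O{\left(-3,8 \right)},526 \right)}}{-482991} = -108968 + \frac{4 \frac{1}{-446 + 526} \left(-577 - 6 \cdot 8\right)}{-482991} = -108968 + \frac{4 \left(-577 - 48\right)}{80} \left(- \frac{1}{482991}\right) = -108968 + 4 \cdot \frac{1}{80} \left(-577 - 48\right) \left(- \frac{1}{482991}\right) = -108968 + 4 \cdot \frac{1}{80} \left(-625\right) \left(- \frac{1}{482991}\right) = -108968 - - \frac{125}{1931964} = -108968 + \frac{125}{1931964} = - \frac{210522253027}{1931964}$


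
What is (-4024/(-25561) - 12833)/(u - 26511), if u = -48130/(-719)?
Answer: 235846587791/485998424519 ≈ 0.48528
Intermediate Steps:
u = 48130/719 (u = -48130*(-1/719) = 48130/719 ≈ 66.940)
(-4024/(-25561) - 12833)/(u - 26511) = (-4024/(-25561) - 12833)/(48130/719 - 26511) = (-4024*(-1/25561) - 12833)/(-19013279/719) = (4024/25561 - 12833)*(-719/19013279) = -328020289/25561*(-719/19013279) = 235846587791/485998424519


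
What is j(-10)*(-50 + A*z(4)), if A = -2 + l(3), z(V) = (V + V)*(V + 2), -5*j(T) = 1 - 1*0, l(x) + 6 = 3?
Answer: 58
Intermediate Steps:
l(x) = -3 (l(x) = -6 + 3 = -3)
j(T) = -⅕ (j(T) = -(1 - 1*0)/5 = -(1 + 0)/5 = -⅕*1 = -⅕)
z(V) = 2*V*(2 + V) (z(V) = (2*V)*(2 + V) = 2*V*(2 + V))
A = -5 (A = -2 - 3 = -5)
j(-10)*(-50 + A*z(4)) = -(-50 - 10*4*(2 + 4))/5 = -(-50 - 10*4*6)/5 = -(-50 - 5*48)/5 = -(-50 - 240)/5 = -⅕*(-290) = 58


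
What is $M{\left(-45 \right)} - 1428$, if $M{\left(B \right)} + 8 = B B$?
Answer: $589$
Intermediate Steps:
$M{\left(B \right)} = -8 + B^{2}$ ($M{\left(B \right)} = -8 + B B = -8 + B^{2}$)
$M{\left(-45 \right)} - 1428 = \left(-8 + \left(-45\right)^{2}\right) - 1428 = \left(-8 + 2025\right) - 1428 = 2017 - 1428 = 589$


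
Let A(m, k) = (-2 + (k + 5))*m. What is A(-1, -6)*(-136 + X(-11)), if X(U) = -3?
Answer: -417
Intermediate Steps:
A(m, k) = m*(3 + k) (A(m, k) = (-2 + (5 + k))*m = (3 + k)*m = m*(3 + k))
A(-1, -6)*(-136 + X(-11)) = (-(3 - 6))*(-136 - 3) = -1*(-3)*(-139) = 3*(-139) = -417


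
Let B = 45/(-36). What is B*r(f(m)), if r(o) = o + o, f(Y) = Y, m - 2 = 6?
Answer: -20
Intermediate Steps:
m = 8 (m = 2 + 6 = 8)
r(o) = 2*o
B = -5/4 (B = 45*(-1/36) = -5/4 ≈ -1.2500)
B*r(f(m)) = -5*8/2 = -5/4*16 = -20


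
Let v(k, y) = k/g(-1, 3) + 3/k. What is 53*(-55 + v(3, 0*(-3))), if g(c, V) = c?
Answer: -3021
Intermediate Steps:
v(k, y) = -k + 3/k (v(k, y) = k/(-1) + 3/k = k*(-1) + 3/k = -k + 3/k)
53*(-55 + v(3, 0*(-3))) = 53*(-55 + (-1*3 + 3/3)) = 53*(-55 + (-3 + 3*(⅓))) = 53*(-55 + (-3 + 1)) = 53*(-55 - 2) = 53*(-57) = -3021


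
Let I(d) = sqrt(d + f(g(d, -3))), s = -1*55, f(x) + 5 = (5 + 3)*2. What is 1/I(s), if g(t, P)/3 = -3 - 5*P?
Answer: -I*sqrt(11)/22 ≈ -0.15076*I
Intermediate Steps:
g(t, P) = -9 - 15*P (g(t, P) = 3*(-3 - 5*P) = -9 - 15*P)
f(x) = 11 (f(x) = -5 + (5 + 3)*2 = -5 + 8*2 = -5 + 16 = 11)
s = -55
I(d) = sqrt(11 + d) (I(d) = sqrt(d + 11) = sqrt(11 + d))
1/I(s) = 1/(sqrt(11 - 55)) = 1/(sqrt(-44)) = 1/(2*I*sqrt(11)) = -I*sqrt(11)/22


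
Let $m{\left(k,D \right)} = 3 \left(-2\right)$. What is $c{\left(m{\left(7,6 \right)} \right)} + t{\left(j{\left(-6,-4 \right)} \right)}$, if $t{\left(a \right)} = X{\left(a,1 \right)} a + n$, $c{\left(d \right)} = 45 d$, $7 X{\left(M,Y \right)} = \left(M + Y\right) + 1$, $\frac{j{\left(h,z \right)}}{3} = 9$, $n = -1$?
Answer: $- \frac{1114}{7} \approx -159.14$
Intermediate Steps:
$j{\left(h,z \right)} = 27$ ($j{\left(h,z \right)} = 3 \cdot 9 = 27$)
$X{\left(M,Y \right)} = \frac{1}{7} + \frac{M}{7} + \frac{Y}{7}$ ($X{\left(M,Y \right)} = \frac{\left(M + Y\right) + 1}{7} = \frac{1 + M + Y}{7} = \frac{1}{7} + \frac{M}{7} + \frac{Y}{7}$)
$m{\left(k,D \right)} = -6$
$t{\left(a \right)} = -1 + a \left(\frac{2}{7} + \frac{a}{7}\right)$ ($t{\left(a \right)} = \left(\frac{1}{7} + \frac{a}{7} + \frac{1}{7} \cdot 1\right) a - 1 = \left(\frac{1}{7} + \frac{a}{7} + \frac{1}{7}\right) a - 1 = \left(\frac{2}{7} + \frac{a}{7}\right) a - 1 = a \left(\frac{2}{7} + \frac{a}{7}\right) - 1 = -1 + a \left(\frac{2}{7} + \frac{a}{7}\right)$)
$c{\left(m{\left(7,6 \right)} \right)} + t{\left(j{\left(-6,-4 \right)} \right)} = 45 \left(-6\right) - \left(1 - \frac{27 \left(2 + 27\right)}{7}\right) = -270 - \left(1 - \frac{783}{7}\right) = -270 + \left(-1 + \frac{783}{7}\right) = -270 + \frac{776}{7} = - \frac{1114}{7}$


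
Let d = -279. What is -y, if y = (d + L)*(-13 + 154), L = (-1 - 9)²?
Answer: 25239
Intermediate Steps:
L = 100 (L = (-10)² = 100)
y = -25239 (y = (-279 + 100)*(-13 + 154) = -179*141 = -25239)
-y = -1*(-25239) = 25239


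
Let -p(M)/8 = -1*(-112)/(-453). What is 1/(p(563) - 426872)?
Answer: -453/193372120 ≈ -2.3426e-6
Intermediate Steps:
p(M) = 896/453 (p(M) = -8*(-1*(-112))/(-453) = -896*(-1)/453 = -8*(-112/453) = 896/453)
1/(p(563) - 426872) = 1/(896/453 - 426872) = 1/(-193372120/453) = -453/193372120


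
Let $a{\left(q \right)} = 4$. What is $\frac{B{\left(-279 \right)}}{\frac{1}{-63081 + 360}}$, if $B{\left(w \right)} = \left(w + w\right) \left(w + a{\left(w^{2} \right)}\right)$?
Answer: $-9624537450$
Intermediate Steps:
$B{\left(w \right)} = 2 w \left(4 + w\right)$ ($B{\left(w \right)} = \left(w + w\right) \left(w + 4\right) = 2 w \left(4 + w\right)$)
$\frac{B{\left(-279 \right)}}{\frac{1}{-63081 + 360}} = \frac{2 \left(-279\right) \left(4 - 279\right)}{\frac{1}{-63081 + 360}} = \frac{2 \left(-279\right) \left(-275\right)}{\frac{1}{-62721}} = \frac{153450}{- \frac{1}{62721}} = 153450 \left(-62721\right) = -9624537450$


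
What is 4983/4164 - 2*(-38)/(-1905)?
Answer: 3058717/2644140 ≈ 1.1568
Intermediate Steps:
4983/4164 - 2*(-38)/(-1905) = 4983*(1/4164) + 76*(-1/1905) = 1661/1388 - 76/1905 = 3058717/2644140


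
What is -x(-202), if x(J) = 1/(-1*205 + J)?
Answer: 1/407 ≈ 0.0024570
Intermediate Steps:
x(J) = 1/(-205 + J)
-x(-202) = -1/(-205 - 202) = -1/(-407) = -1*(-1/407) = 1/407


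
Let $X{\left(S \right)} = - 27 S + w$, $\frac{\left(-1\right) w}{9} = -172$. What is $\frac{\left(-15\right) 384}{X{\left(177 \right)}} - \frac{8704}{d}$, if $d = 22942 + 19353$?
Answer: $\frac{23944064}{15183905} \approx 1.5769$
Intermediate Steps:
$w = 1548$ ($w = \left(-9\right) \left(-172\right) = 1548$)
$X{\left(S \right)} = 1548 - 27 S$ ($X{\left(S \right)} = - 27 S + 1548 = 1548 - 27 S$)
$d = 42295$
$\frac{\left(-15\right) 384}{X{\left(177 \right)}} - \frac{8704}{d} = \frac{\left(-15\right) 384}{1548 - 4779} - \frac{8704}{42295} = - \frac{5760}{1548 - 4779} - \frac{8704}{42295} = - \frac{5760}{-3231} - \frac{8704}{42295} = \left(-5760\right) \left(- \frac{1}{3231}\right) - \frac{8704}{42295} = \frac{640}{359} - \frac{8704}{42295} = \frac{23944064}{15183905}$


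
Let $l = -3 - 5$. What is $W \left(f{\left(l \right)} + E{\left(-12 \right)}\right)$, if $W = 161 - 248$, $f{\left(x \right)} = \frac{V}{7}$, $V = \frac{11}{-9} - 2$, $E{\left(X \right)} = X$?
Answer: $\frac{22765}{21} \approx 1084.0$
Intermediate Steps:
$V = - \frac{29}{9}$ ($V = 11 \left(- \frac{1}{9}\right) - 2 = - \frac{11}{9} - 2 = - \frac{29}{9} \approx -3.2222$)
$l = -8$ ($l = -3 - 5 = -8$)
$f{\left(x \right)} = - \frac{29}{63}$ ($f{\left(x \right)} = - \frac{29}{9 \cdot 7} = \left(- \frac{29}{9}\right) \frac{1}{7} = - \frac{29}{63}$)
$W = -87$ ($W = 161 - 248 = -87$)
$W \left(f{\left(l \right)} + E{\left(-12 \right)}\right) = - 87 \left(- \frac{29}{63} - 12\right) = \left(-87\right) \left(- \frac{785}{63}\right) = \frac{22765}{21}$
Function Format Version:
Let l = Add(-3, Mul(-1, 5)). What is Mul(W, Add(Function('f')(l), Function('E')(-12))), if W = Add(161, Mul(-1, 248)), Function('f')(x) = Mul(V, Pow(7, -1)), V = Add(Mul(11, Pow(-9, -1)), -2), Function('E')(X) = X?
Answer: Rational(22765, 21) ≈ 1084.0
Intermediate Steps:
V = Rational(-29, 9) (V = Add(Mul(11, Rational(-1, 9)), -2) = Add(Rational(-11, 9), -2) = Rational(-29, 9) ≈ -3.2222)
l = -8 (l = Add(-3, -5) = -8)
Function('f')(x) = Rational(-29, 63) (Function('f')(x) = Mul(Rational(-29, 9), Pow(7, -1)) = Mul(Rational(-29, 9), Rational(1, 7)) = Rational(-29, 63))
W = -87 (W = Add(161, -248) = -87)
Mul(W, Add(Function('f')(l), Function('E')(-12))) = Mul(-87, Add(Rational(-29, 63), -12)) = Mul(-87, Rational(-785, 63)) = Rational(22765, 21)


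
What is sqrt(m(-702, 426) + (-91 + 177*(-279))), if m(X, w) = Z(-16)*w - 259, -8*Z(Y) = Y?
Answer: I*sqrt(48881) ≈ 221.09*I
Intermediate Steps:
Z(Y) = -Y/8
m(X, w) = -259 + 2*w (m(X, w) = (-1/8*(-16))*w - 259 = 2*w - 259 = -259 + 2*w)
sqrt(m(-702, 426) + (-91 + 177*(-279))) = sqrt((-259 + 2*426) + (-91 + 177*(-279))) = sqrt((-259 + 852) + (-91 - 49383)) = sqrt(593 - 49474) = sqrt(-48881) = I*sqrt(48881)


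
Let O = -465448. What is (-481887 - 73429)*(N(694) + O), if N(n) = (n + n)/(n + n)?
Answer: 258470166252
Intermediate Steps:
N(n) = 1 (N(n) = (2*n)/((2*n)) = (2*n)*(1/(2*n)) = 1)
(-481887 - 73429)*(N(694) + O) = (-481887 - 73429)*(1 - 465448) = -555316*(-465447) = 258470166252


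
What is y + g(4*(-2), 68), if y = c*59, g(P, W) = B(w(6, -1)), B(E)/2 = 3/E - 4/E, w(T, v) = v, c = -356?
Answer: -21002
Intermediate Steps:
B(E) = -2/E (B(E) = 2*(3/E - 4/E) = 2*(-1/E) = -2/E)
g(P, W) = 2 (g(P, W) = -2/(-1) = -2*(-1) = 2)
y = -21004 (y = -356*59 = -21004)
y + g(4*(-2), 68) = -21004 + 2 = -21002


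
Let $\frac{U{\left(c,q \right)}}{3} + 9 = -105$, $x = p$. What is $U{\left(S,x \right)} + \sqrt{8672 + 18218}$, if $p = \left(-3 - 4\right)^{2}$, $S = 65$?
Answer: $-342 + \sqrt{26890} \approx -178.02$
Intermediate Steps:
$p = 49$ ($p = \left(-7\right)^{2} = 49$)
$x = 49$
$U{\left(c,q \right)} = -342$ ($U{\left(c,q \right)} = -27 + 3 \left(-105\right) = -27 - 315 = -342$)
$U{\left(S,x \right)} + \sqrt{8672 + 18218} = -342 + \sqrt{8672 + 18218} = -342 + \sqrt{26890}$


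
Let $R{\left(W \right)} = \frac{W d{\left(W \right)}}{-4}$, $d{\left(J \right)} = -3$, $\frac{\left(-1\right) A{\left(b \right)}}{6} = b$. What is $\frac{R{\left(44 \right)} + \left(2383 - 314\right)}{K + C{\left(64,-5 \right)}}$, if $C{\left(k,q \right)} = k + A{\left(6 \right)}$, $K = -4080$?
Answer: $- \frac{1051}{2026} \approx -0.51876$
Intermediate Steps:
$A{\left(b \right)} = - 6 b$
$C{\left(k,q \right)} = -36 + k$ ($C{\left(k,q \right)} = k - 36 = -36 + k$)
$R{\left(W \right)} = \frac{3 W}{4}$ ($R{\left(W \right)} = \frac{W \left(-3\right)}{-4} = - 3 W \left(- \frac{1}{4}\right) = \frac{3 W}{4}$)
$\frac{R{\left(44 \right)} + \left(2383 - 314\right)}{K + C{\left(64,-5 \right)}} = \frac{\frac{3}{4} \cdot 44 + \left(2383 - 314\right)}{-4080 + \left(-36 + 64\right)} = \frac{33 + \left(2383 - 314\right)}{-4080 + 28} = \frac{33 + 2069}{-4052} = 2102 \left(- \frac{1}{4052}\right) = - \frac{1051}{2026}$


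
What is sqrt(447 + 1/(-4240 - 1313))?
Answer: sqrt(1531511230)/1851 ≈ 21.142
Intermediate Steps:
sqrt(447 + 1/(-4240 - 1313)) = sqrt(447 + 1/(-5553)) = sqrt(447 - 1/5553) = sqrt(2482190/5553) = sqrt(1531511230)/1851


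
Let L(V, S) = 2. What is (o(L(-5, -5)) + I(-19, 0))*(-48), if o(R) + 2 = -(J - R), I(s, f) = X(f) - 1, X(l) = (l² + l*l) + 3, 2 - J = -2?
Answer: 96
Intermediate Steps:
J = 4 (J = 2 - 1*(-2) = 2 + 2 = 4)
X(l) = 3 + 2*l² (X(l) = (l² + l²) + 3 = 2*l² + 3 = 3 + 2*l²)
I(s, f) = 2 + 2*f² (I(s, f) = (3 + 2*f²) - 1 = 2 + 2*f²)
o(R) = -6 + R (o(R) = -2 - (4 - R) = -2 + (-4 + R) = -6 + R)
(o(L(-5, -5)) + I(-19, 0))*(-48) = ((-6 + 2) + (2 + 2*0²))*(-48) = (-4 + (2 + 2*0))*(-48) = (-4 + (2 + 0))*(-48) = (-4 + 2)*(-48) = -2*(-48) = 96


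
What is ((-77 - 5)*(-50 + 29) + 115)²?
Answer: 3374569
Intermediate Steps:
((-77 - 5)*(-50 + 29) + 115)² = (-82*(-21) + 115)² = (1722 + 115)² = 1837² = 3374569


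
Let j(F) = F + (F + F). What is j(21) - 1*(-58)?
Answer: 121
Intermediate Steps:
j(F) = 3*F (j(F) = F + 2*F = 3*F)
j(21) - 1*(-58) = 3*21 - 1*(-58) = 63 + 58 = 121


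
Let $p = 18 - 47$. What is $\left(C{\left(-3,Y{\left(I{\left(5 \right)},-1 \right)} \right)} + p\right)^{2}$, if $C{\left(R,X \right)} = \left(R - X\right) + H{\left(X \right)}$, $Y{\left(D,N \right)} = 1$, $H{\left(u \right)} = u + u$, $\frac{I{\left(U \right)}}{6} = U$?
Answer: $961$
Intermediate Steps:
$I{\left(U \right)} = 6 U$
$H{\left(u \right)} = 2 u$
$p = -29$
$C{\left(R,X \right)} = R + X$ ($C{\left(R,X \right)} = \left(R - X\right) + 2 X = R + X$)
$\left(C{\left(-3,Y{\left(I{\left(5 \right)},-1 \right)} \right)} + p\right)^{2} = \left(\left(-3 + 1\right) - 29\right)^{2} = \left(-2 - 29\right)^{2} = \left(-31\right)^{2} = 961$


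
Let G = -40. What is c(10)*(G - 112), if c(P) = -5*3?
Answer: 2280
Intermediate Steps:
c(P) = -15
c(10)*(G - 112) = -15*(-40 - 112) = -15*(-152) = 2280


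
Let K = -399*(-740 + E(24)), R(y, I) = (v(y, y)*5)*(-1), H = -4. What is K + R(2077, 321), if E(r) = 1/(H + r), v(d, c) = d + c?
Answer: 5489401/20 ≈ 2.7447e+5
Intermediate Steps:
v(d, c) = c + d
E(r) = 1/(-4 + r)
R(y, I) = -10*y (R(y, I) = ((y + y)*5)*(-1) = ((2*y)*5)*(-1) = (10*y)*(-1) = -10*y)
K = 5904801/20 (K = -399*(-740 + 1/(-4 + 24)) = -399*(-740 + 1/20) = -399*(-14799/20) = 5904801/20 ≈ 2.9524e+5)
K + R(2077, 321) = 5904801/20 - 10*2077 = 5904801/20 - 20770 = 5489401/20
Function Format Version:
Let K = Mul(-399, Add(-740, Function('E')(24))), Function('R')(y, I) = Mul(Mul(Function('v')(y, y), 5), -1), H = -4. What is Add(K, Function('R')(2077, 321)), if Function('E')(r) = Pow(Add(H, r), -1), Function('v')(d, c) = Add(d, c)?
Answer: Rational(5489401, 20) ≈ 2.7447e+5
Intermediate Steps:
Function('v')(d, c) = Add(c, d)
Function('E')(r) = Pow(Add(-4, r), -1)
Function('R')(y, I) = Mul(-10, y) (Function('R')(y, I) = Mul(Mul(Add(y, y), 5), -1) = Mul(Mul(Mul(2, y), 5), -1) = Mul(Mul(10, y), -1) = Mul(-10, y))
K = Rational(5904801, 20) (K = Mul(-399, Add(-740, Pow(Add(-4, 24), -1))) = Mul(-399, Add(-740, Pow(20, -1))) = Mul(-399, Add(-740, Rational(1, 20))) = Mul(-399, Rational(-14799, 20)) = Rational(5904801, 20) ≈ 2.9524e+5)
Add(K, Function('R')(2077, 321)) = Add(Rational(5904801, 20), Mul(-10, 2077)) = Add(Rational(5904801, 20), -20770) = Rational(5489401, 20)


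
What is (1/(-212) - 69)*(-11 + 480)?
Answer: -6861001/212 ≈ -32363.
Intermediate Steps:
(1/(-212) - 69)*(-11 + 480) = (-1/212 - 69)*469 = -14629/212*469 = -6861001/212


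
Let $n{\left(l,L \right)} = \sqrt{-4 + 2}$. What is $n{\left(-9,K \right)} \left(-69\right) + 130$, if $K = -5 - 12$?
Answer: $130 - 69 i \sqrt{2} \approx 130.0 - 97.581 i$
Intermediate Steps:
$K = -17$ ($K = -5 - 12 = -17$)
$n{\left(l,L \right)} = i \sqrt{2}$ ($n{\left(l,L \right)} = \sqrt{-2} = i \sqrt{2}$)
$n{\left(-9,K \right)} \left(-69\right) + 130 = i \sqrt{2} \left(-69\right) + 130 = - 69 i \sqrt{2} + 130 = 130 - 69 i \sqrt{2}$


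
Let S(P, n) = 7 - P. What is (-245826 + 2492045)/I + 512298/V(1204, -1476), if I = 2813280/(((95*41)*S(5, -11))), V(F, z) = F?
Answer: 562722127837/84679728 ≈ 6645.3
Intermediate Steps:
I = 281328/779 (I = 2813280/(((95*41)*(7 - 1*5))) = 2813280/((3895*(7 - 5))) = 2813280/((3895*2)) = 2813280/7790 = 2813280*(1/7790) = 281328/779 ≈ 361.14)
(-245826 + 2492045)/I + 512298/V(1204, -1476) = (-245826 + 2492045)/(281328/779) + 512298/1204 = 2246219*(779/281328) + 512298*(1/1204) = 1749804601/281328 + 256149/602 = 562722127837/84679728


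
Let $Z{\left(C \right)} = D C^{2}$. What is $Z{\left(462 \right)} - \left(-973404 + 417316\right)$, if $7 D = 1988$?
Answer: $61174184$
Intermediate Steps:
$D = 284$ ($D = \frac{1}{7} \cdot 1988 = 284$)
$Z{\left(C \right)} = 284 C^{2}$
$Z{\left(462 \right)} - \left(-973404 + 417316\right) = 284 \cdot 462^{2} - \left(-973404 + 417316\right) = 284 \cdot 213444 - -556088 = 60618096 + 556088 = 61174184$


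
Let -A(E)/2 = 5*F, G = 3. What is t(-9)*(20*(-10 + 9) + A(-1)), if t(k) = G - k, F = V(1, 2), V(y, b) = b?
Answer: -480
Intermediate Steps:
F = 2
A(E) = -20 (A(E) = -10*2 = -2*10 = -20)
t(k) = 3 - k
t(-9)*(20*(-10 + 9) + A(-1)) = (3 - 1*(-9))*(20*(-10 + 9) - 20) = (3 + 9)*(20*(-1) - 20) = 12*(-20 - 20) = 12*(-40) = -480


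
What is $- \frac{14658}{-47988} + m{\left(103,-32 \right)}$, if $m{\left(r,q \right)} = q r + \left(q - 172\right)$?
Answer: $- \frac{27990557}{7998} \approx -3499.7$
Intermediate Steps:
$m{\left(r,q \right)} = -172 + q + q r$ ($m{\left(r,q \right)} = q r + \left(-172 + q\right) = -172 + q + q r$)
$- \frac{14658}{-47988} + m{\left(103,-32 \right)} = - \frac{14658}{-47988} - 3500 = \left(-14658\right) \left(- \frac{1}{47988}\right) - 3500 = \frac{2443}{7998} - 3500 = - \frac{27990557}{7998}$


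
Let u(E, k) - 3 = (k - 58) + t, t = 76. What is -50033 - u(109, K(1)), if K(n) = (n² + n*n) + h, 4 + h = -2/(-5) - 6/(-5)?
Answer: -250268/5 ≈ -50054.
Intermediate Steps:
h = -12/5 (h = -4 + (-2/(-5) - 6/(-5)) = -4 + (-2*(-⅕) - 6*(-⅕)) = -4 + (⅖ + 6/5) = -4 + 8/5 = -12/5 ≈ -2.4000)
K(n) = -12/5 + 2*n² (K(n) = (n² + n*n) - 12/5 = (n² + n²) - 12/5 = 2*n² - 12/5 = -12/5 + 2*n²)
u(E, k) = 21 + k (u(E, k) = 3 + ((k - 58) + 76) = 3 + ((-58 + k) + 76) = 3 + (18 + k) = 21 + k)
-50033 - u(109, K(1)) = -50033 - (21 + (-12/5 + 2*1²)) = -50033 - (21 + (-12/5 + 2*1)) = -50033 - (21 + (-12/5 + 2)) = -50033 - (21 - ⅖) = -50033 - 1*103/5 = -50033 - 103/5 = -250268/5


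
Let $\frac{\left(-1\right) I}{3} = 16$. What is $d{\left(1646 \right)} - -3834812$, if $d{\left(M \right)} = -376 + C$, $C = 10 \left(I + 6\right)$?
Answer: $3834016$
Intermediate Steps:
$I = -48$ ($I = \left(-3\right) 16 = -48$)
$C = -420$ ($C = 10 \left(-48 + 6\right) = 10 \left(-42\right) = -420$)
$d{\left(M \right)} = -796$ ($d{\left(M \right)} = -376 - 420 = -796$)
$d{\left(1646 \right)} - -3834812 = -796 - -3834812 = -796 + 3834812 = 3834016$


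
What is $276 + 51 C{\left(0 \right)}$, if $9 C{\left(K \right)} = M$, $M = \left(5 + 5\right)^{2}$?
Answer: $\frac{2528}{3} \approx 842.67$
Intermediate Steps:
$M = 100$ ($M = 10^{2} = 100$)
$C{\left(K \right)} = \frac{100}{9}$ ($C{\left(K \right)} = \frac{1}{9} \cdot 100 = \frac{100}{9}$)
$276 + 51 C{\left(0 \right)} = 276 + 51 \cdot \frac{100}{9} = 276 + \frac{1700}{3} = \frac{2528}{3}$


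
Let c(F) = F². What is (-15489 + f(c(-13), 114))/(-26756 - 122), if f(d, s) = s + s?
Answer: 15261/26878 ≈ 0.56779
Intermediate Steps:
f(d, s) = 2*s
(-15489 + f(c(-13), 114))/(-26756 - 122) = (-15489 + 2*114)/(-26756 - 122) = (-15489 + 228)/(-26878) = -15261*(-1/26878) = 15261/26878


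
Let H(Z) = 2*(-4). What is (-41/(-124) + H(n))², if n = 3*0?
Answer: 904401/15376 ≈ 58.819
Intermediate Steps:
n = 0
H(Z) = -8
(-41/(-124) + H(n))² = (-41/(-124) - 8)² = (-41*(-1/124) - 8)² = (41/124 - 8)² = (-951/124)² = 904401/15376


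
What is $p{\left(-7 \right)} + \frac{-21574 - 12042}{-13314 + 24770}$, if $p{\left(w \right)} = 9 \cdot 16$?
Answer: $\frac{101003}{716} \approx 141.07$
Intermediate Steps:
$p{\left(w \right)} = 144$
$p{\left(-7 \right)} + \frac{-21574 - 12042}{-13314 + 24770} = 144 + \frac{-21574 - 12042}{-13314 + 24770} = 144 - \frac{33616}{11456} = 144 - \frac{2101}{716} = \frac{101003}{716}$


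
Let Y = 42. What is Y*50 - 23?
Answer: 2077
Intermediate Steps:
Y*50 - 23 = 42*50 - 23 = 2100 - 23 = 2077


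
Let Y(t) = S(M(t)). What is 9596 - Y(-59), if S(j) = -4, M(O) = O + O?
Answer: 9600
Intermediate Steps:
M(O) = 2*O
Y(t) = -4
9596 - Y(-59) = 9596 - 1*(-4) = 9596 + 4 = 9600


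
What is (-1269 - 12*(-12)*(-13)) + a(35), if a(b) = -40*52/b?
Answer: -22403/7 ≈ -3200.4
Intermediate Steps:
a(b) = -2080/b (a(b) = -40*52/b = -2080/b)
(-1269 - 12*(-12)*(-13)) + a(35) = (-1269 - 12*(-12)*(-13)) - 2080/35 = (-1269 + 144*(-13)) - 2080*1/35 = (-1269 - 1872) - 416/7 = -3141 - 416/7 = -22403/7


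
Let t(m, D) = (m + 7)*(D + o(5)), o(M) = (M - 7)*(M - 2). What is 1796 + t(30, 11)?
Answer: 1981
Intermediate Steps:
o(M) = (-7 + M)*(-2 + M)
t(m, D) = (-6 + D)*(7 + m) (t(m, D) = (m + 7)*(D + (14 + 5² - 9*5)) = (7 + m)*(D + (14 + 25 - 45)) = (7 + m)*(D - 6) = (7 + m)*(-6 + D) = (-6 + D)*(7 + m))
1796 + t(30, 11) = 1796 + (-42 - 6*30 + 7*11 + 11*30) = 1796 + (-42 - 180 + 77 + 330) = 1796 + 185 = 1981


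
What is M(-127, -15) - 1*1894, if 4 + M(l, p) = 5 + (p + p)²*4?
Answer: 1707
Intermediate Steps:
M(l, p) = 1 + 16*p² (M(l, p) = -4 + (5 + (p + p)²*4) = -4 + (5 + (2*p)²*4) = -4 + (5 + (4*p²)*4) = -4 + (5 + 16*p²) = 1 + 16*p²)
M(-127, -15) - 1*1894 = (1 + 16*(-15)²) - 1*1894 = (1 + 16*225) - 1894 = (1 + 3600) - 1894 = 3601 - 1894 = 1707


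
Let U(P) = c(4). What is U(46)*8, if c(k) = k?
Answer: 32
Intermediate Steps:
U(P) = 4
U(46)*8 = 4*8 = 32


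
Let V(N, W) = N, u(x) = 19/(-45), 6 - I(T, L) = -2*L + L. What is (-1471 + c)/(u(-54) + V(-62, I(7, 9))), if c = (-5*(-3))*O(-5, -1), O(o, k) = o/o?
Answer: 65520/2809 ≈ 23.325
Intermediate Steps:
I(T, L) = 6 + L (I(T, L) = 6 - (-2*L + L) = 6 - (-1)*L = 6 + L)
O(o, k) = 1
u(x) = -19/45 (u(x) = 19*(-1/45) = -19/45)
c = 15 (c = -5*(-3)*1 = 15*1 = 15)
(-1471 + c)/(u(-54) + V(-62, I(7, 9))) = (-1471 + 15)/(-19/45 - 62) = -1456/(-2809/45) = -1456*(-45/2809) = 65520/2809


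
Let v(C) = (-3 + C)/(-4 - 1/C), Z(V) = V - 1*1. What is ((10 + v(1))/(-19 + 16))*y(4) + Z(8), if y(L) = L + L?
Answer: -311/15 ≈ -20.733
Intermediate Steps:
y(L) = 2*L
Z(V) = -1 + V (Z(V) = V - 1 = -1 + V)
v(C) = (-3 + C)/(-4 - 1/C)
((10 + v(1))/(-19 + 16))*y(4) + Z(8) = ((10 + 1*(3 - 1*1)/(1 + 4*1))/(-19 + 16))*(2*4) + (-1 + 8) = ((10 + 1*(3 - 1)/(1 + 4))/(-3))*8 + 7 = ((10 + 1*2/5)*(-⅓))*8 + 7 = ((10 + 1*(⅕)*2)*(-⅓))*8 + 7 = ((10 + ⅖)*(-⅓))*8 + 7 = ((52/5)*(-⅓))*8 + 7 = -52/15*8 + 7 = -416/15 + 7 = -311/15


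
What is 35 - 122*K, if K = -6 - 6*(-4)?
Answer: -2161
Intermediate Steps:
K = 18 (K = -6 + 24 = 18)
35 - 122*K = 35 - 122*18 = 35 - 2196 = -2161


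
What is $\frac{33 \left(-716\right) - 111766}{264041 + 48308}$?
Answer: $- \frac{135394}{312349} \approx -0.43347$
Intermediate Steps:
$\frac{33 \left(-716\right) - 111766}{264041 + 48308} = \frac{-23628 - 111766}{312349} = \left(-135394\right) \frac{1}{312349} = - \frac{135394}{312349}$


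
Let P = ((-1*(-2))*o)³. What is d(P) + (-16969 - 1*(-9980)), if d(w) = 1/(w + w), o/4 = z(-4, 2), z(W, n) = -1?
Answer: -7156737/1024 ≈ -6989.0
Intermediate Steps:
o = -4 (o = 4*(-1) = -4)
P = -512 (P = (-1*(-2)*(-4))³ = (2*(-4))³ = (-8)³ = -512)
d(w) = 1/(2*w)
d(P) + (-16969 - 1*(-9980)) = (½)/(-512) + (-16969 - 1*(-9980)) = (½)*(-1/512) + (-16969 + 9980) = -1/1024 - 6989 = -7156737/1024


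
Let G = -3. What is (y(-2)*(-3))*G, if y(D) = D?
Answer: -18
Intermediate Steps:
(y(-2)*(-3))*G = -2*(-3)*(-3) = 6*(-3) = -18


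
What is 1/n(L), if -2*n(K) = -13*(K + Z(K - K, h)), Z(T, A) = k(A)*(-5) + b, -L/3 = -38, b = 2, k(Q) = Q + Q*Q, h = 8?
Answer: -1/1586 ≈ -0.00063052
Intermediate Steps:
k(Q) = Q + Q**2
L = 114 (L = -3*(-38) = 114)
Z(T, A) = 2 - 5*A*(1 + A) (Z(T, A) = (A*(1 + A))*(-5) + 2 = -5*A*(1 + A) + 2 = 2 - 5*A*(1 + A))
n(K) = -2327 + 13*K/2 (n(K) = -(-13)*(K + (2 - 5*8*(1 + 8)))/2 = -(-13)*(K + (2 - 5*8*9))/2 = -(-13)*(K + (2 - 360))/2 = -(-13)*(K - 358)/2 = -(-13)*(-358 + K)/2 = -(4654 - 13*K)/2 = -2327 + 13*K/2)
1/n(L) = 1/(-2327 + (13/2)*114) = 1/(-2327 + 741) = 1/(-1586) = -1/1586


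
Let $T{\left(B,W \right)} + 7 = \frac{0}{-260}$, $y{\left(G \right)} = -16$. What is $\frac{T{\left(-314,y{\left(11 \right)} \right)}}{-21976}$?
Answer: $\frac{7}{21976} \approx 0.00031853$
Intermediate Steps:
$T{\left(B,W \right)} = -7$ ($T{\left(B,W \right)} = -7 + \frac{0}{-260} = -7 + 0 \left(- \frac{1}{260}\right) = -7 + 0 = -7$)
$\frac{T{\left(-314,y{\left(11 \right)} \right)}}{-21976} = - \frac{7}{-21976} = \left(-7\right) \left(- \frac{1}{21976}\right) = \frac{7}{21976}$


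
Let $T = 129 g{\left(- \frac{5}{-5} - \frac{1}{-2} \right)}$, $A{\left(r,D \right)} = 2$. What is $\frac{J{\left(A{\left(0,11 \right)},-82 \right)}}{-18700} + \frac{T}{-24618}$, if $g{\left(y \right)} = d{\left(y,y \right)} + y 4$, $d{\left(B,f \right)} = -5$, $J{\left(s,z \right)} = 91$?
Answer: $- \frac{70493}{6975100} \approx -0.010106$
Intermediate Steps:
$g{\left(y \right)} = -5 + 4 y$ ($g{\left(y \right)} = -5 + y 4 = -5 + 4 y$)
$T = 129$ ($T = 129 \left(-5 + 4 \left(- \frac{5}{-5} - \frac{1}{-2}\right)\right) = 129 \left(-5 + 4 \left(\left(-5\right) \left(- \frac{1}{5}\right) - - \frac{1}{2}\right)\right) = 129 \left(-5 + 4 \left(1 + \frac{1}{2}\right)\right) = 129 \left(-5 + 4 \cdot \frac{3}{2}\right) = 129 \left(-5 + 6\right) = 129 \cdot 1 = 129$)
$\frac{J{\left(A{\left(0,11 \right)},-82 \right)}}{-18700} + \frac{T}{-24618} = \frac{91}{-18700} + \frac{129}{-24618} = 91 \left(- \frac{1}{18700}\right) + 129 \left(- \frac{1}{24618}\right) = - \frac{91}{18700} - \frac{43}{8206} = - \frac{70493}{6975100}$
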